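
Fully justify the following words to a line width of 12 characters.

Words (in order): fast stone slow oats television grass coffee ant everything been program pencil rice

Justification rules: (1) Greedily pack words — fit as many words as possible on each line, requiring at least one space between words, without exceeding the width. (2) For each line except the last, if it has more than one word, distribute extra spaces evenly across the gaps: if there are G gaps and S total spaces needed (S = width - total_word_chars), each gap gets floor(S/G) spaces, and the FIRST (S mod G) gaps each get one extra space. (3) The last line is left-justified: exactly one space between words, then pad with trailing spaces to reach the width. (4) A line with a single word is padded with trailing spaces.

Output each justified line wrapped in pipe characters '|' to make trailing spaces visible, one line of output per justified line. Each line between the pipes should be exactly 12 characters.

Line 1: ['fast', 'stone'] (min_width=10, slack=2)
Line 2: ['slow', 'oats'] (min_width=9, slack=3)
Line 3: ['television'] (min_width=10, slack=2)
Line 4: ['grass', 'coffee'] (min_width=12, slack=0)
Line 5: ['ant'] (min_width=3, slack=9)
Line 6: ['everything'] (min_width=10, slack=2)
Line 7: ['been', 'program'] (min_width=12, slack=0)
Line 8: ['pencil', 'rice'] (min_width=11, slack=1)

Answer: |fast   stone|
|slow    oats|
|television  |
|grass coffee|
|ant         |
|everything  |
|been program|
|pencil rice |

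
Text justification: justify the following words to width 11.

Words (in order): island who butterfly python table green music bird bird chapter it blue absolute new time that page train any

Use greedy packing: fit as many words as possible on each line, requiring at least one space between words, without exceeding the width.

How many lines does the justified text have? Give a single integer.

Answer: 12

Derivation:
Line 1: ['island', 'who'] (min_width=10, slack=1)
Line 2: ['butterfly'] (min_width=9, slack=2)
Line 3: ['python'] (min_width=6, slack=5)
Line 4: ['table', 'green'] (min_width=11, slack=0)
Line 5: ['music', 'bird'] (min_width=10, slack=1)
Line 6: ['bird'] (min_width=4, slack=7)
Line 7: ['chapter', 'it'] (min_width=10, slack=1)
Line 8: ['blue'] (min_width=4, slack=7)
Line 9: ['absolute'] (min_width=8, slack=3)
Line 10: ['new', 'time'] (min_width=8, slack=3)
Line 11: ['that', 'page'] (min_width=9, slack=2)
Line 12: ['train', 'any'] (min_width=9, slack=2)
Total lines: 12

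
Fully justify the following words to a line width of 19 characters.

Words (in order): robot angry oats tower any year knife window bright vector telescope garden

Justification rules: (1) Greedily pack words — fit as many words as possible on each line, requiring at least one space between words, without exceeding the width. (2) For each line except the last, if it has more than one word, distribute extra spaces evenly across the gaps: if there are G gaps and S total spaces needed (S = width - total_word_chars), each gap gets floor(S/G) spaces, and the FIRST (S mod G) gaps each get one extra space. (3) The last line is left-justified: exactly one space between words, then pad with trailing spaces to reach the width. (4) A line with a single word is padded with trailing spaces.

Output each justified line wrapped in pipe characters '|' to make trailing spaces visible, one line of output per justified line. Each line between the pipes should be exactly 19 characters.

Answer: |robot   angry  oats|
|tower    any   year|
|knife window bright|
|vector    telescope|
|garden             |

Derivation:
Line 1: ['robot', 'angry', 'oats'] (min_width=16, slack=3)
Line 2: ['tower', 'any', 'year'] (min_width=14, slack=5)
Line 3: ['knife', 'window', 'bright'] (min_width=19, slack=0)
Line 4: ['vector', 'telescope'] (min_width=16, slack=3)
Line 5: ['garden'] (min_width=6, slack=13)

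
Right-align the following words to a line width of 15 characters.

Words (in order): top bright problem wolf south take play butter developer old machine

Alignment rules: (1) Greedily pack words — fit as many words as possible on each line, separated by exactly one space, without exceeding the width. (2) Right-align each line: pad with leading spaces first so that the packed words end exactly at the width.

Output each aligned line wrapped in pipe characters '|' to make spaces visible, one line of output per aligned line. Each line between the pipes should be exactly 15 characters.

Line 1: ['top', 'bright'] (min_width=10, slack=5)
Line 2: ['problem', 'wolf'] (min_width=12, slack=3)
Line 3: ['south', 'take', 'play'] (min_width=15, slack=0)
Line 4: ['butter'] (min_width=6, slack=9)
Line 5: ['developer', 'old'] (min_width=13, slack=2)
Line 6: ['machine'] (min_width=7, slack=8)

Answer: |     top bright|
|   problem wolf|
|south take play|
|         butter|
|  developer old|
|        machine|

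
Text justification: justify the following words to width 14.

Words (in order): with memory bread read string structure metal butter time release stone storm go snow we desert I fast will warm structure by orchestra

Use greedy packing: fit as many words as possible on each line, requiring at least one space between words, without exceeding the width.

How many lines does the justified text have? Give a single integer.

Answer: 11

Derivation:
Line 1: ['with', 'memory'] (min_width=11, slack=3)
Line 2: ['bread', 'read'] (min_width=10, slack=4)
Line 3: ['string'] (min_width=6, slack=8)
Line 4: ['structure'] (min_width=9, slack=5)
Line 5: ['metal', 'butter'] (min_width=12, slack=2)
Line 6: ['time', 'release'] (min_width=12, slack=2)
Line 7: ['stone', 'storm', 'go'] (min_width=14, slack=0)
Line 8: ['snow', 'we', 'desert'] (min_width=14, slack=0)
Line 9: ['I', 'fast', 'will'] (min_width=11, slack=3)
Line 10: ['warm', 'structure'] (min_width=14, slack=0)
Line 11: ['by', 'orchestra'] (min_width=12, slack=2)
Total lines: 11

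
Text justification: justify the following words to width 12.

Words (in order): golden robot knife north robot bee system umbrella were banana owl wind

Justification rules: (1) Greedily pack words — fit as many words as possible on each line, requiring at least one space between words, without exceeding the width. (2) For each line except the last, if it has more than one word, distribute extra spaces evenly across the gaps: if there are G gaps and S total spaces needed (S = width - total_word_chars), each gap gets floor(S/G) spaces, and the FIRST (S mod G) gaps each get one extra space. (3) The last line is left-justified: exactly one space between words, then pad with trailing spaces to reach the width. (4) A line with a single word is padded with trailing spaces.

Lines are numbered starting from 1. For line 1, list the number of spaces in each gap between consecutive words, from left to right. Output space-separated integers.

Line 1: ['golden', 'robot'] (min_width=12, slack=0)
Line 2: ['knife', 'north'] (min_width=11, slack=1)
Line 3: ['robot', 'bee'] (min_width=9, slack=3)
Line 4: ['system'] (min_width=6, slack=6)
Line 5: ['umbrella'] (min_width=8, slack=4)
Line 6: ['were', 'banana'] (min_width=11, slack=1)
Line 7: ['owl', 'wind'] (min_width=8, slack=4)

Answer: 1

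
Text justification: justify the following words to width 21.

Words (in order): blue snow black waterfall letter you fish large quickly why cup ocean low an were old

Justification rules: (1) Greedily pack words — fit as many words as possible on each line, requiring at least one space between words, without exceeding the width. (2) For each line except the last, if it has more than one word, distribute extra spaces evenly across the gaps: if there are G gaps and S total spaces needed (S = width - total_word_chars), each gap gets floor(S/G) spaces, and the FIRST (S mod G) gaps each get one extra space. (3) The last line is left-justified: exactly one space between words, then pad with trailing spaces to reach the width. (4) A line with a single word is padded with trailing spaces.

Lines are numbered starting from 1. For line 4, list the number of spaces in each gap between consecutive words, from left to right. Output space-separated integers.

Line 1: ['blue', 'snow', 'black'] (min_width=15, slack=6)
Line 2: ['waterfall', 'letter', 'you'] (min_width=20, slack=1)
Line 3: ['fish', 'large', 'quickly'] (min_width=18, slack=3)
Line 4: ['why', 'cup', 'ocean', 'low', 'an'] (min_width=20, slack=1)
Line 5: ['were', 'old'] (min_width=8, slack=13)

Answer: 2 1 1 1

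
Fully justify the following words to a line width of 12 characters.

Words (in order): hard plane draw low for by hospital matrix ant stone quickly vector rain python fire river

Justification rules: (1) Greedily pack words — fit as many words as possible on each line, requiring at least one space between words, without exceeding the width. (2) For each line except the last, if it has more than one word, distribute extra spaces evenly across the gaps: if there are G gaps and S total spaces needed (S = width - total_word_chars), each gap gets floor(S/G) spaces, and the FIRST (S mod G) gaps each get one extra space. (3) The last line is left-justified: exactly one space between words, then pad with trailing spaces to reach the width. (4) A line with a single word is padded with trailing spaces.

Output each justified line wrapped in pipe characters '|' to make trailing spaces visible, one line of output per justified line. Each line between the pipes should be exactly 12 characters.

Line 1: ['hard', 'plane'] (min_width=10, slack=2)
Line 2: ['draw', 'low', 'for'] (min_width=12, slack=0)
Line 3: ['by', 'hospital'] (min_width=11, slack=1)
Line 4: ['matrix', 'ant'] (min_width=10, slack=2)
Line 5: ['stone'] (min_width=5, slack=7)
Line 6: ['quickly'] (min_width=7, slack=5)
Line 7: ['vector', 'rain'] (min_width=11, slack=1)
Line 8: ['python', 'fire'] (min_width=11, slack=1)
Line 9: ['river'] (min_width=5, slack=7)

Answer: |hard   plane|
|draw low for|
|by  hospital|
|matrix   ant|
|stone       |
|quickly     |
|vector  rain|
|python  fire|
|river       |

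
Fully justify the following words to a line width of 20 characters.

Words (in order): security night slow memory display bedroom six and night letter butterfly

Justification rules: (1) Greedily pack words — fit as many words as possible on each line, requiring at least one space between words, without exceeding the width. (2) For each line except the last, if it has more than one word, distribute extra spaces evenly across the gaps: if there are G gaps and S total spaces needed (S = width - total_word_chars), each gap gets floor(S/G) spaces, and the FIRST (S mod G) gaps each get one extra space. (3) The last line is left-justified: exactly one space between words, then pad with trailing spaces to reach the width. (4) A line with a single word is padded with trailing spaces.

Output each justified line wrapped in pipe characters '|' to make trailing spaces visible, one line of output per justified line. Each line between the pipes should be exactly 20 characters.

Line 1: ['security', 'night', 'slow'] (min_width=19, slack=1)
Line 2: ['memory', 'display'] (min_width=14, slack=6)
Line 3: ['bedroom', 'six', 'and'] (min_width=15, slack=5)
Line 4: ['night', 'letter'] (min_width=12, slack=8)
Line 5: ['butterfly'] (min_width=9, slack=11)

Answer: |security  night slow|
|memory       display|
|bedroom    six   and|
|night         letter|
|butterfly           |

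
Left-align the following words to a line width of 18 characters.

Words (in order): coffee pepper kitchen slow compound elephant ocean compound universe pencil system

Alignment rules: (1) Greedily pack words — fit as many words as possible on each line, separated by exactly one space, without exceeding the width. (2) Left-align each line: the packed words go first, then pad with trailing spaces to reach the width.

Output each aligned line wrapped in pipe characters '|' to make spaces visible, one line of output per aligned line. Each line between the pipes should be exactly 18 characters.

Line 1: ['coffee', 'pepper'] (min_width=13, slack=5)
Line 2: ['kitchen', 'slow'] (min_width=12, slack=6)
Line 3: ['compound', 'elephant'] (min_width=17, slack=1)
Line 4: ['ocean', 'compound'] (min_width=14, slack=4)
Line 5: ['universe', 'pencil'] (min_width=15, slack=3)
Line 6: ['system'] (min_width=6, slack=12)

Answer: |coffee pepper     |
|kitchen slow      |
|compound elephant |
|ocean compound    |
|universe pencil   |
|system            |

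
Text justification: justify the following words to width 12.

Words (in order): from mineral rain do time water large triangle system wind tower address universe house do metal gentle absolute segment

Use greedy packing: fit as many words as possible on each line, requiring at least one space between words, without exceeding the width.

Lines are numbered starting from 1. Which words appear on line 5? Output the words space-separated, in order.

Line 1: ['from', 'mineral'] (min_width=12, slack=0)
Line 2: ['rain', 'do', 'time'] (min_width=12, slack=0)
Line 3: ['water', 'large'] (min_width=11, slack=1)
Line 4: ['triangle'] (min_width=8, slack=4)
Line 5: ['system', 'wind'] (min_width=11, slack=1)
Line 6: ['tower'] (min_width=5, slack=7)
Line 7: ['address'] (min_width=7, slack=5)
Line 8: ['universe'] (min_width=8, slack=4)
Line 9: ['house', 'do'] (min_width=8, slack=4)
Line 10: ['metal', 'gentle'] (min_width=12, slack=0)
Line 11: ['absolute'] (min_width=8, slack=4)
Line 12: ['segment'] (min_width=7, slack=5)

Answer: system wind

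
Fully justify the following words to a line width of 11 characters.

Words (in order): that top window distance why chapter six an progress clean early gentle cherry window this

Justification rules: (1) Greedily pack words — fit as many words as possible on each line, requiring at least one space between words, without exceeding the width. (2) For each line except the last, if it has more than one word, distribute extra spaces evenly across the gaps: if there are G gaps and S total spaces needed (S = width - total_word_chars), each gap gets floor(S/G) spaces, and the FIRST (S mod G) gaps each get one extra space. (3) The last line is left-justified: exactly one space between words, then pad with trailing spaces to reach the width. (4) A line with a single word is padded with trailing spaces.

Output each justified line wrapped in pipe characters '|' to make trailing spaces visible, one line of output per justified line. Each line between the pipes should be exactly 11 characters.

Answer: |that    top|
|window     |
|distance   |
|why chapter|
|six      an|
|progress   |
|clean early|
|gentle     |
|cherry     |
|window this|

Derivation:
Line 1: ['that', 'top'] (min_width=8, slack=3)
Line 2: ['window'] (min_width=6, slack=5)
Line 3: ['distance'] (min_width=8, slack=3)
Line 4: ['why', 'chapter'] (min_width=11, slack=0)
Line 5: ['six', 'an'] (min_width=6, slack=5)
Line 6: ['progress'] (min_width=8, slack=3)
Line 7: ['clean', 'early'] (min_width=11, slack=0)
Line 8: ['gentle'] (min_width=6, slack=5)
Line 9: ['cherry'] (min_width=6, slack=5)
Line 10: ['window', 'this'] (min_width=11, slack=0)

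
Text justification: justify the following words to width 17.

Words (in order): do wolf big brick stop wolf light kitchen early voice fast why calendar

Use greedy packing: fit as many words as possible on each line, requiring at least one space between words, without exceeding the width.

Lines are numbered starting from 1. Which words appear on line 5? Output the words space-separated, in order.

Answer: calendar

Derivation:
Line 1: ['do', 'wolf', 'big', 'brick'] (min_width=17, slack=0)
Line 2: ['stop', 'wolf', 'light'] (min_width=15, slack=2)
Line 3: ['kitchen', 'early'] (min_width=13, slack=4)
Line 4: ['voice', 'fast', 'why'] (min_width=14, slack=3)
Line 5: ['calendar'] (min_width=8, slack=9)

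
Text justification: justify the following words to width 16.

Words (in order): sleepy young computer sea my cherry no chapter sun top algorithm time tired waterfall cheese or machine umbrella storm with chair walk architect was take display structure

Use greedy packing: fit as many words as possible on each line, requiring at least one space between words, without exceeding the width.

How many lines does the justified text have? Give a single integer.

Line 1: ['sleepy', 'young'] (min_width=12, slack=4)
Line 2: ['computer', 'sea', 'my'] (min_width=15, slack=1)
Line 3: ['cherry', 'no'] (min_width=9, slack=7)
Line 4: ['chapter', 'sun', 'top'] (min_width=15, slack=1)
Line 5: ['algorithm', 'time'] (min_width=14, slack=2)
Line 6: ['tired', 'waterfall'] (min_width=15, slack=1)
Line 7: ['cheese', 'or'] (min_width=9, slack=7)
Line 8: ['machine', 'umbrella'] (min_width=16, slack=0)
Line 9: ['storm', 'with', 'chair'] (min_width=16, slack=0)
Line 10: ['walk', 'architect'] (min_width=14, slack=2)
Line 11: ['was', 'take', 'display'] (min_width=16, slack=0)
Line 12: ['structure'] (min_width=9, slack=7)
Total lines: 12

Answer: 12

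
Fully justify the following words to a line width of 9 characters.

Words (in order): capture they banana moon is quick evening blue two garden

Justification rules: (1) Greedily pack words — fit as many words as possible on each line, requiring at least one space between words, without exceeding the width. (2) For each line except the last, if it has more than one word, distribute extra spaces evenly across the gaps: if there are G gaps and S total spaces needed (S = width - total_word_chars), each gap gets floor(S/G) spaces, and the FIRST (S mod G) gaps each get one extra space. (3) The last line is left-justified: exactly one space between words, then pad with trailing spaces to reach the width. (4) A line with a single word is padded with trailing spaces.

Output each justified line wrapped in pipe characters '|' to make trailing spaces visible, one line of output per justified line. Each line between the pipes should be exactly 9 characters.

Line 1: ['capture'] (min_width=7, slack=2)
Line 2: ['they'] (min_width=4, slack=5)
Line 3: ['banana'] (min_width=6, slack=3)
Line 4: ['moon', 'is'] (min_width=7, slack=2)
Line 5: ['quick'] (min_width=5, slack=4)
Line 6: ['evening'] (min_width=7, slack=2)
Line 7: ['blue', 'two'] (min_width=8, slack=1)
Line 8: ['garden'] (min_width=6, slack=3)

Answer: |capture  |
|they     |
|banana   |
|moon   is|
|quick    |
|evening  |
|blue  two|
|garden   |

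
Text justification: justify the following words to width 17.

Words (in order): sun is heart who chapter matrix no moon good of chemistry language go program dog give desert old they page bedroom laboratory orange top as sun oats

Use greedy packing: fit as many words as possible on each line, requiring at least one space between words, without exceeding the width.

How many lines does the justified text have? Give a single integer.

Line 1: ['sun', 'is', 'heart', 'who'] (min_width=16, slack=1)
Line 2: ['chapter', 'matrix', 'no'] (min_width=17, slack=0)
Line 3: ['moon', 'good', 'of'] (min_width=12, slack=5)
Line 4: ['chemistry'] (min_width=9, slack=8)
Line 5: ['language', 'go'] (min_width=11, slack=6)
Line 6: ['program', 'dog', 'give'] (min_width=16, slack=1)
Line 7: ['desert', 'old', 'they'] (min_width=15, slack=2)
Line 8: ['page', 'bedroom'] (min_width=12, slack=5)
Line 9: ['laboratory', 'orange'] (min_width=17, slack=0)
Line 10: ['top', 'as', 'sun', 'oats'] (min_width=15, slack=2)
Total lines: 10

Answer: 10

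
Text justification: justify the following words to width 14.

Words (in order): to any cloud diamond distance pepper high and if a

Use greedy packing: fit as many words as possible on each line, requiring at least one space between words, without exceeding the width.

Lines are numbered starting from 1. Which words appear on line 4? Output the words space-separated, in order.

Line 1: ['to', 'any', 'cloud'] (min_width=12, slack=2)
Line 2: ['diamond'] (min_width=7, slack=7)
Line 3: ['distance'] (min_width=8, slack=6)
Line 4: ['pepper', 'high'] (min_width=11, slack=3)
Line 5: ['and', 'if', 'a'] (min_width=8, slack=6)

Answer: pepper high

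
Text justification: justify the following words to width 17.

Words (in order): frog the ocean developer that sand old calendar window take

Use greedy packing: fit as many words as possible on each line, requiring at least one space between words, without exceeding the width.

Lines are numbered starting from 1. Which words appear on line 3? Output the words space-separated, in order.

Line 1: ['frog', 'the', 'ocean'] (min_width=14, slack=3)
Line 2: ['developer', 'that'] (min_width=14, slack=3)
Line 3: ['sand', 'old', 'calendar'] (min_width=17, slack=0)
Line 4: ['window', 'take'] (min_width=11, slack=6)

Answer: sand old calendar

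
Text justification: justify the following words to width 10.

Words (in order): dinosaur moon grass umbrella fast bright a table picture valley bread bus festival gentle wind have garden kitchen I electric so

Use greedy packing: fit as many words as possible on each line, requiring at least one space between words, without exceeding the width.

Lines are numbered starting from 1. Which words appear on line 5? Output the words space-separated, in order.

Answer: bright a

Derivation:
Line 1: ['dinosaur'] (min_width=8, slack=2)
Line 2: ['moon', 'grass'] (min_width=10, slack=0)
Line 3: ['umbrella'] (min_width=8, slack=2)
Line 4: ['fast'] (min_width=4, slack=6)
Line 5: ['bright', 'a'] (min_width=8, slack=2)
Line 6: ['table'] (min_width=5, slack=5)
Line 7: ['picture'] (min_width=7, slack=3)
Line 8: ['valley'] (min_width=6, slack=4)
Line 9: ['bread', 'bus'] (min_width=9, slack=1)
Line 10: ['festival'] (min_width=8, slack=2)
Line 11: ['gentle'] (min_width=6, slack=4)
Line 12: ['wind', 'have'] (min_width=9, slack=1)
Line 13: ['garden'] (min_width=6, slack=4)
Line 14: ['kitchen', 'I'] (min_width=9, slack=1)
Line 15: ['electric'] (min_width=8, slack=2)
Line 16: ['so'] (min_width=2, slack=8)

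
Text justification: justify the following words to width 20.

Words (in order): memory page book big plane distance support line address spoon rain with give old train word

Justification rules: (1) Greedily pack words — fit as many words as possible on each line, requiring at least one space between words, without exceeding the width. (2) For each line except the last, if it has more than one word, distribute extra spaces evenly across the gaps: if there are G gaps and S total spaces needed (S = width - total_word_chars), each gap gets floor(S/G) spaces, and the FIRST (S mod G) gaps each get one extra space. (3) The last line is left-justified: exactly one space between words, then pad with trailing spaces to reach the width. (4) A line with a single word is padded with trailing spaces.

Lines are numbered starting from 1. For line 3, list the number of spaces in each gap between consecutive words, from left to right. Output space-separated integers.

Answer: 1 1

Derivation:
Line 1: ['memory', 'page', 'book', 'big'] (min_width=20, slack=0)
Line 2: ['plane', 'distance'] (min_width=14, slack=6)
Line 3: ['support', 'line', 'address'] (min_width=20, slack=0)
Line 4: ['spoon', 'rain', 'with', 'give'] (min_width=20, slack=0)
Line 5: ['old', 'train', 'word'] (min_width=14, slack=6)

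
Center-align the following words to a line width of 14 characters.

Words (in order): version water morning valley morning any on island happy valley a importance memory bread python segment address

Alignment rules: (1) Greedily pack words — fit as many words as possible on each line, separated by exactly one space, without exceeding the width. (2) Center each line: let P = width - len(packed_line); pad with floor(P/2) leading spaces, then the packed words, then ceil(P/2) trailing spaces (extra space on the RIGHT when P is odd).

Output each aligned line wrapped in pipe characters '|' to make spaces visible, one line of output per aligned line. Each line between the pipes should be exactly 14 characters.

Line 1: ['version', 'water'] (min_width=13, slack=1)
Line 2: ['morning', 'valley'] (min_width=14, slack=0)
Line 3: ['morning', 'any', 'on'] (min_width=14, slack=0)
Line 4: ['island', 'happy'] (min_width=12, slack=2)
Line 5: ['valley', 'a'] (min_width=8, slack=6)
Line 6: ['importance'] (min_width=10, slack=4)
Line 7: ['memory', 'bread'] (min_width=12, slack=2)
Line 8: ['python', 'segment'] (min_width=14, slack=0)
Line 9: ['address'] (min_width=7, slack=7)

Answer: |version water |
|morning valley|
|morning any on|
| island happy |
|   valley a   |
|  importance  |
| memory bread |
|python segment|
|   address    |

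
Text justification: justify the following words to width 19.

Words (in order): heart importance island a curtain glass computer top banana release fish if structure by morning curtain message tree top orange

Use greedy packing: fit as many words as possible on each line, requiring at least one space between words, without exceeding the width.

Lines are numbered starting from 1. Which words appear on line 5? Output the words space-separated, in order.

Answer: if structure by

Derivation:
Line 1: ['heart', 'importance'] (min_width=16, slack=3)
Line 2: ['island', 'a', 'curtain'] (min_width=16, slack=3)
Line 3: ['glass', 'computer', 'top'] (min_width=18, slack=1)
Line 4: ['banana', 'release', 'fish'] (min_width=19, slack=0)
Line 5: ['if', 'structure', 'by'] (min_width=15, slack=4)
Line 6: ['morning', 'curtain'] (min_width=15, slack=4)
Line 7: ['message', 'tree', 'top'] (min_width=16, slack=3)
Line 8: ['orange'] (min_width=6, slack=13)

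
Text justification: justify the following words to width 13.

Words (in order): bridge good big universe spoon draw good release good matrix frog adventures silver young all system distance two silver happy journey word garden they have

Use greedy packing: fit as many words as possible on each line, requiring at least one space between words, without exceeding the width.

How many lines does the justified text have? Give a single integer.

Answer: 14

Derivation:
Line 1: ['bridge', 'good'] (min_width=11, slack=2)
Line 2: ['big', 'universe'] (min_width=12, slack=1)
Line 3: ['spoon', 'draw'] (min_width=10, slack=3)
Line 4: ['good', 'release'] (min_width=12, slack=1)
Line 5: ['good', 'matrix'] (min_width=11, slack=2)
Line 6: ['frog'] (min_width=4, slack=9)
Line 7: ['adventures'] (min_width=10, slack=3)
Line 8: ['silver', 'young'] (min_width=12, slack=1)
Line 9: ['all', 'system'] (min_width=10, slack=3)
Line 10: ['distance', 'two'] (min_width=12, slack=1)
Line 11: ['silver', 'happy'] (min_width=12, slack=1)
Line 12: ['journey', 'word'] (min_width=12, slack=1)
Line 13: ['garden', 'they'] (min_width=11, slack=2)
Line 14: ['have'] (min_width=4, slack=9)
Total lines: 14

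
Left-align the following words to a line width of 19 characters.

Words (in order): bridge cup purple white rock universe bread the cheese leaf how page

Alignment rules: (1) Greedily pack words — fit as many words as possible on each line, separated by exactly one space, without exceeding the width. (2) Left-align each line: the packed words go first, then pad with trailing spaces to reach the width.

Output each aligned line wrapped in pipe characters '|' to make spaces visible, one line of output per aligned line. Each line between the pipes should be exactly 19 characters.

Line 1: ['bridge', 'cup', 'purple'] (min_width=17, slack=2)
Line 2: ['white', 'rock', 'universe'] (min_width=19, slack=0)
Line 3: ['bread', 'the', 'cheese'] (min_width=16, slack=3)
Line 4: ['leaf', 'how', 'page'] (min_width=13, slack=6)

Answer: |bridge cup purple  |
|white rock universe|
|bread the cheese   |
|leaf how page      |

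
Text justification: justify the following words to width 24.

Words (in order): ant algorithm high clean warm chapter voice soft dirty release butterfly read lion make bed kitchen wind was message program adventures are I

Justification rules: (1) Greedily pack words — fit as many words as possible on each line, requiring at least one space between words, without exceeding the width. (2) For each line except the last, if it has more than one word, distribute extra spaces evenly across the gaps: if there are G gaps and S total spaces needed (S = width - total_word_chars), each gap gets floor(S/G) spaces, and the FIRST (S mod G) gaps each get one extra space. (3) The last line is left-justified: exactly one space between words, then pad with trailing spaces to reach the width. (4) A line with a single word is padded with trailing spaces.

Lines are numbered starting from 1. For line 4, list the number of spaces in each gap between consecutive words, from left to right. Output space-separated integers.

Line 1: ['ant', 'algorithm', 'high', 'clean'] (min_width=24, slack=0)
Line 2: ['warm', 'chapter', 'voice', 'soft'] (min_width=23, slack=1)
Line 3: ['dirty', 'release', 'butterfly'] (min_width=23, slack=1)
Line 4: ['read', 'lion', 'make', 'bed'] (min_width=18, slack=6)
Line 5: ['kitchen', 'wind', 'was', 'message'] (min_width=24, slack=0)
Line 6: ['program', 'adventures', 'are', 'I'] (min_width=24, slack=0)

Answer: 3 3 3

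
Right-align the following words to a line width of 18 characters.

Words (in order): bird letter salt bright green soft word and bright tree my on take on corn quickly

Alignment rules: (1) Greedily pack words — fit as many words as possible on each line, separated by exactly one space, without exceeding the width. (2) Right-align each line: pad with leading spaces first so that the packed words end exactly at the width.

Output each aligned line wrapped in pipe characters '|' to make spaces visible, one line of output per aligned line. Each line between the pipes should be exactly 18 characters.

Answer: |  bird letter salt|
| bright green soft|
|   word and bright|
|tree my on take on|
|      corn quickly|

Derivation:
Line 1: ['bird', 'letter', 'salt'] (min_width=16, slack=2)
Line 2: ['bright', 'green', 'soft'] (min_width=17, slack=1)
Line 3: ['word', 'and', 'bright'] (min_width=15, slack=3)
Line 4: ['tree', 'my', 'on', 'take', 'on'] (min_width=18, slack=0)
Line 5: ['corn', 'quickly'] (min_width=12, slack=6)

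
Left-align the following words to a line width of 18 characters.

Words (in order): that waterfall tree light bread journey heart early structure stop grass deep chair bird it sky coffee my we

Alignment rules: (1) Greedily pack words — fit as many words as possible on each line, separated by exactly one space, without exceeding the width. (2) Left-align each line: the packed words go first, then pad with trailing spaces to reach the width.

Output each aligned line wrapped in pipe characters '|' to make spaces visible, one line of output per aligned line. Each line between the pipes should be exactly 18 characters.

Line 1: ['that', 'waterfall'] (min_width=14, slack=4)
Line 2: ['tree', 'light', 'bread'] (min_width=16, slack=2)
Line 3: ['journey', 'heart'] (min_width=13, slack=5)
Line 4: ['early', 'structure'] (min_width=15, slack=3)
Line 5: ['stop', 'grass', 'deep'] (min_width=15, slack=3)
Line 6: ['chair', 'bird', 'it', 'sky'] (min_width=17, slack=1)
Line 7: ['coffee', 'my', 'we'] (min_width=12, slack=6)

Answer: |that waterfall    |
|tree light bread  |
|journey heart     |
|early structure   |
|stop grass deep   |
|chair bird it sky |
|coffee my we      |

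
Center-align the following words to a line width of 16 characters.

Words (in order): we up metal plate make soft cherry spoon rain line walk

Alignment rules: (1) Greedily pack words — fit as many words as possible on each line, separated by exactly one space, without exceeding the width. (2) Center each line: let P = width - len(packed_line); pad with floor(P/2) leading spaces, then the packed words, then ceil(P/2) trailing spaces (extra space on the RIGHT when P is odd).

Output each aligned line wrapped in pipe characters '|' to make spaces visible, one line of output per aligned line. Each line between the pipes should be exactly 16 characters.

Line 1: ['we', 'up', 'metal'] (min_width=11, slack=5)
Line 2: ['plate', 'make', 'soft'] (min_width=15, slack=1)
Line 3: ['cherry', 'spoon'] (min_width=12, slack=4)
Line 4: ['rain', 'line', 'walk'] (min_width=14, slack=2)

Answer: |  we up metal   |
|plate make soft |
|  cherry spoon  |
| rain line walk |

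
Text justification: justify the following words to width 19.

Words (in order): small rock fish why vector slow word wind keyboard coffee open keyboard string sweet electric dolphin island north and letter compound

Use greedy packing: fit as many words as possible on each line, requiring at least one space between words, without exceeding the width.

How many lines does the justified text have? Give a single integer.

Line 1: ['small', 'rock', 'fish', 'why'] (min_width=19, slack=0)
Line 2: ['vector', 'slow', 'word'] (min_width=16, slack=3)
Line 3: ['wind', 'keyboard'] (min_width=13, slack=6)
Line 4: ['coffee', 'open'] (min_width=11, slack=8)
Line 5: ['keyboard', 'string'] (min_width=15, slack=4)
Line 6: ['sweet', 'electric'] (min_width=14, slack=5)
Line 7: ['dolphin', 'island'] (min_width=14, slack=5)
Line 8: ['north', 'and', 'letter'] (min_width=16, slack=3)
Line 9: ['compound'] (min_width=8, slack=11)
Total lines: 9

Answer: 9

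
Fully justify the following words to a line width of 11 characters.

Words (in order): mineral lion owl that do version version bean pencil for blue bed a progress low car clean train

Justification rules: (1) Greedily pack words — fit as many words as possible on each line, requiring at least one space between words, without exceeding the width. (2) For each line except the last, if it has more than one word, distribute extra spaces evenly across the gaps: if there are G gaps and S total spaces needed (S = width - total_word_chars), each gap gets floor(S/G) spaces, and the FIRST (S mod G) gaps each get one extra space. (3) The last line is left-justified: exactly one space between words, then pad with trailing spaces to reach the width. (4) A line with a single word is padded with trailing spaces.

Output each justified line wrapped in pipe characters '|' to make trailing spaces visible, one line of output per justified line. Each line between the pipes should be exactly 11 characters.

Answer: |mineral    |
|lion    owl|
|that     do|
|version    |
|version    |
|bean pencil|
|for    blue|
|bed       a|
|progress   |
|low     car|
|clean train|

Derivation:
Line 1: ['mineral'] (min_width=7, slack=4)
Line 2: ['lion', 'owl'] (min_width=8, slack=3)
Line 3: ['that', 'do'] (min_width=7, slack=4)
Line 4: ['version'] (min_width=7, slack=4)
Line 5: ['version'] (min_width=7, slack=4)
Line 6: ['bean', 'pencil'] (min_width=11, slack=0)
Line 7: ['for', 'blue'] (min_width=8, slack=3)
Line 8: ['bed', 'a'] (min_width=5, slack=6)
Line 9: ['progress'] (min_width=8, slack=3)
Line 10: ['low', 'car'] (min_width=7, slack=4)
Line 11: ['clean', 'train'] (min_width=11, slack=0)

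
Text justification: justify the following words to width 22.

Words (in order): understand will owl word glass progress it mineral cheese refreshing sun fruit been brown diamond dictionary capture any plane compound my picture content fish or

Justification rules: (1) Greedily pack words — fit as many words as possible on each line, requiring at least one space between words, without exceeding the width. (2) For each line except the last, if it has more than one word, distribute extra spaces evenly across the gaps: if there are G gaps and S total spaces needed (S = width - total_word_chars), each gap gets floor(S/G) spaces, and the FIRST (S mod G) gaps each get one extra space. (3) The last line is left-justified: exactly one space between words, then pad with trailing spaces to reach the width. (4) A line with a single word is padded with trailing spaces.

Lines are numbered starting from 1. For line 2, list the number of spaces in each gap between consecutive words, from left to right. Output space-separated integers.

Line 1: ['understand', 'will', 'owl'] (min_width=19, slack=3)
Line 2: ['word', 'glass', 'progress', 'it'] (min_width=22, slack=0)
Line 3: ['mineral', 'cheese'] (min_width=14, slack=8)
Line 4: ['refreshing', 'sun', 'fruit'] (min_width=20, slack=2)
Line 5: ['been', 'brown', 'diamond'] (min_width=18, slack=4)
Line 6: ['dictionary', 'capture', 'any'] (min_width=22, slack=0)
Line 7: ['plane', 'compound', 'my'] (min_width=17, slack=5)
Line 8: ['picture', 'content', 'fish'] (min_width=20, slack=2)
Line 9: ['or'] (min_width=2, slack=20)

Answer: 1 1 1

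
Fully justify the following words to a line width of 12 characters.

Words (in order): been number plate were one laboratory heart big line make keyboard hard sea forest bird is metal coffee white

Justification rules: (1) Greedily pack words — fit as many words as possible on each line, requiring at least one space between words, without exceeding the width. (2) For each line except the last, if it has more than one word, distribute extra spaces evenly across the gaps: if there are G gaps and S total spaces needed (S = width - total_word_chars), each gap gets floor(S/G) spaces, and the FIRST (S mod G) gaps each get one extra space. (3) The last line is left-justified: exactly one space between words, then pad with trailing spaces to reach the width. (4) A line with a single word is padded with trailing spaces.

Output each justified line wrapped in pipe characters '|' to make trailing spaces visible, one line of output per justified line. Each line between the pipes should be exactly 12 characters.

Line 1: ['been', 'number'] (min_width=11, slack=1)
Line 2: ['plate', 'were'] (min_width=10, slack=2)
Line 3: ['one'] (min_width=3, slack=9)
Line 4: ['laboratory'] (min_width=10, slack=2)
Line 5: ['heart', 'big'] (min_width=9, slack=3)
Line 6: ['line', 'make'] (min_width=9, slack=3)
Line 7: ['keyboard'] (min_width=8, slack=4)
Line 8: ['hard', 'sea'] (min_width=8, slack=4)
Line 9: ['forest', 'bird'] (min_width=11, slack=1)
Line 10: ['is', 'metal'] (min_width=8, slack=4)
Line 11: ['coffee', 'white'] (min_width=12, slack=0)

Answer: |been  number|
|plate   were|
|one         |
|laboratory  |
|heart    big|
|line    make|
|keyboard    |
|hard     sea|
|forest  bird|
|is     metal|
|coffee white|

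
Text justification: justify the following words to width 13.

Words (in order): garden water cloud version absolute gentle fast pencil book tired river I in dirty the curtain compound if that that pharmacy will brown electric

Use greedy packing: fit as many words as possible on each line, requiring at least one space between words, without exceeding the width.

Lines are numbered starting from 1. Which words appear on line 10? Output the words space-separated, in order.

Line 1: ['garden', 'water'] (min_width=12, slack=1)
Line 2: ['cloud', 'version'] (min_width=13, slack=0)
Line 3: ['absolute'] (min_width=8, slack=5)
Line 4: ['gentle', 'fast'] (min_width=11, slack=2)
Line 5: ['pencil', 'book'] (min_width=11, slack=2)
Line 6: ['tired', 'river', 'I'] (min_width=13, slack=0)
Line 7: ['in', 'dirty', 'the'] (min_width=12, slack=1)
Line 8: ['curtain'] (min_width=7, slack=6)
Line 9: ['compound', 'if'] (min_width=11, slack=2)
Line 10: ['that', 'that'] (min_width=9, slack=4)
Line 11: ['pharmacy', 'will'] (min_width=13, slack=0)
Line 12: ['brown'] (min_width=5, slack=8)
Line 13: ['electric'] (min_width=8, slack=5)

Answer: that that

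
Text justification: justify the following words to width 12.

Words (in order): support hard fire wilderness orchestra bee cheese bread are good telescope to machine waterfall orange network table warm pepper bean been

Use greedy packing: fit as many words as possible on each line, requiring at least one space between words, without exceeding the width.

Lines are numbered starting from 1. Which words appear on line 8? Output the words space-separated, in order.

Answer: telescope to

Derivation:
Line 1: ['support', 'hard'] (min_width=12, slack=0)
Line 2: ['fire'] (min_width=4, slack=8)
Line 3: ['wilderness'] (min_width=10, slack=2)
Line 4: ['orchestra'] (min_width=9, slack=3)
Line 5: ['bee', 'cheese'] (min_width=10, slack=2)
Line 6: ['bread', 'are'] (min_width=9, slack=3)
Line 7: ['good'] (min_width=4, slack=8)
Line 8: ['telescope', 'to'] (min_width=12, slack=0)
Line 9: ['machine'] (min_width=7, slack=5)
Line 10: ['waterfall'] (min_width=9, slack=3)
Line 11: ['orange'] (min_width=6, slack=6)
Line 12: ['network'] (min_width=7, slack=5)
Line 13: ['table', 'warm'] (min_width=10, slack=2)
Line 14: ['pepper', 'bean'] (min_width=11, slack=1)
Line 15: ['been'] (min_width=4, slack=8)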